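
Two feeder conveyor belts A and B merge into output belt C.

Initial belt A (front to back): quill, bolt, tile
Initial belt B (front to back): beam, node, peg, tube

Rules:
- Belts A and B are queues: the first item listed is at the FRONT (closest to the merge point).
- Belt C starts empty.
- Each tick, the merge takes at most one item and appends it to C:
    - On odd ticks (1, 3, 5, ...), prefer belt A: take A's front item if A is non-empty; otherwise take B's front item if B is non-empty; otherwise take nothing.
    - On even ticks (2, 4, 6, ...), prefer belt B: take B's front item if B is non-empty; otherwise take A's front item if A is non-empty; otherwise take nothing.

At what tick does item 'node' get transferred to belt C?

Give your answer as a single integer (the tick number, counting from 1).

Tick 1: prefer A, take quill from A; A=[bolt,tile] B=[beam,node,peg,tube] C=[quill]
Tick 2: prefer B, take beam from B; A=[bolt,tile] B=[node,peg,tube] C=[quill,beam]
Tick 3: prefer A, take bolt from A; A=[tile] B=[node,peg,tube] C=[quill,beam,bolt]
Tick 4: prefer B, take node from B; A=[tile] B=[peg,tube] C=[quill,beam,bolt,node]

Answer: 4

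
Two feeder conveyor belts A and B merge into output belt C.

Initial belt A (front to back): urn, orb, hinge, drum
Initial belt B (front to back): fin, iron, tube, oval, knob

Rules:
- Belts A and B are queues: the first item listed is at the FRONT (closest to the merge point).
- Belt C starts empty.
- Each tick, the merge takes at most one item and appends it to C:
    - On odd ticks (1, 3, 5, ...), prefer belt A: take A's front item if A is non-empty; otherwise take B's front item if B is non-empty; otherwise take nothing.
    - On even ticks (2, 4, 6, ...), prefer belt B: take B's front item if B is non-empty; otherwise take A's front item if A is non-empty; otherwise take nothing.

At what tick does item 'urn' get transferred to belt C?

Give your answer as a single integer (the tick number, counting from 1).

Tick 1: prefer A, take urn from A; A=[orb,hinge,drum] B=[fin,iron,tube,oval,knob] C=[urn]

Answer: 1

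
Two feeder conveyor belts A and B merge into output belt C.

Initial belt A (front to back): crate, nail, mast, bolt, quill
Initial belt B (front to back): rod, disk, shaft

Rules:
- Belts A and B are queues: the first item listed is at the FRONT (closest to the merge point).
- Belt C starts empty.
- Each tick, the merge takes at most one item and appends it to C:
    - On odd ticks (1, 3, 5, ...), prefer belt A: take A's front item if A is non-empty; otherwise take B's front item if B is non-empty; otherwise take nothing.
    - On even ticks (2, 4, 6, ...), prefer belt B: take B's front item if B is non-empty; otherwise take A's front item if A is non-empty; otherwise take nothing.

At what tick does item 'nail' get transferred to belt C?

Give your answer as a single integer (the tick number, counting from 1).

Answer: 3

Derivation:
Tick 1: prefer A, take crate from A; A=[nail,mast,bolt,quill] B=[rod,disk,shaft] C=[crate]
Tick 2: prefer B, take rod from B; A=[nail,mast,bolt,quill] B=[disk,shaft] C=[crate,rod]
Tick 3: prefer A, take nail from A; A=[mast,bolt,quill] B=[disk,shaft] C=[crate,rod,nail]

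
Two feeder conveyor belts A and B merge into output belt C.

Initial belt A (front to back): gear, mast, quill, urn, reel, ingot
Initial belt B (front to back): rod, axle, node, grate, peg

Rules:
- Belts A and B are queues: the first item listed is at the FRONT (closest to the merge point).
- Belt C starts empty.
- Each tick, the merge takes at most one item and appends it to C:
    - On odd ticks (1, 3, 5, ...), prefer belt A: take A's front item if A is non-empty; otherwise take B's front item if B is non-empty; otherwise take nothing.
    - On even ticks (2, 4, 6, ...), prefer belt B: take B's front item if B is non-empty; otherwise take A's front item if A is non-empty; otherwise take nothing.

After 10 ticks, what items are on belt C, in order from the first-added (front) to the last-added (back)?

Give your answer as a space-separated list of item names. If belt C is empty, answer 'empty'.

Answer: gear rod mast axle quill node urn grate reel peg

Derivation:
Tick 1: prefer A, take gear from A; A=[mast,quill,urn,reel,ingot] B=[rod,axle,node,grate,peg] C=[gear]
Tick 2: prefer B, take rod from B; A=[mast,quill,urn,reel,ingot] B=[axle,node,grate,peg] C=[gear,rod]
Tick 3: prefer A, take mast from A; A=[quill,urn,reel,ingot] B=[axle,node,grate,peg] C=[gear,rod,mast]
Tick 4: prefer B, take axle from B; A=[quill,urn,reel,ingot] B=[node,grate,peg] C=[gear,rod,mast,axle]
Tick 5: prefer A, take quill from A; A=[urn,reel,ingot] B=[node,grate,peg] C=[gear,rod,mast,axle,quill]
Tick 6: prefer B, take node from B; A=[urn,reel,ingot] B=[grate,peg] C=[gear,rod,mast,axle,quill,node]
Tick 7: prefer A, take urn from A; A=[reel,ingot] B=[grate,peg] C=[gear,rod,mast,axle,quill,node,urn]
Tick 8: prefer B, take grate from B; A=[reel,ingot] B=[peg] C=[gear,rod,mast,axle,quill,node,urn,grate]
Tick 9: prefer A, take reel from A; A=[ingot] B=[peg] C=[gear,rod,mast,axle,quill,node,urn,grate,reel]
Tick 10: prefer B, take peg from B; A=[ingot] B=[-] C=[gear,rod,mast,axle,quill,node,urn,grate,reel,peg]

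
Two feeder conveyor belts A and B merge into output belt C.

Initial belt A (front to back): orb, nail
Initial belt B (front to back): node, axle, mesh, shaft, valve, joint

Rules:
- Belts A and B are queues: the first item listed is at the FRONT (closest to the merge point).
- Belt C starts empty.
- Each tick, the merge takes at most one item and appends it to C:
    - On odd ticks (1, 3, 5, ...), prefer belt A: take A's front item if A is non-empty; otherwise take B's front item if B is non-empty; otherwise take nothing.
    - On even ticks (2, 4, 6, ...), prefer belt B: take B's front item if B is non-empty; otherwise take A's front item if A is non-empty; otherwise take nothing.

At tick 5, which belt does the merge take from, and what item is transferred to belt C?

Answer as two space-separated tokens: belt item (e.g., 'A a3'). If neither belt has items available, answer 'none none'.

Answer: B mesh

Derivation:
Tick 1: prefer A, take orb from A; A=[nail] B=[node,axle,mesh,shaft,valve,joint] C=[orb]
Tick 2: prefer B, take node from B; A=[nail] B=[axle,mesh,shaft,valve,joint] C=[orb,node]
Tick 3: prefer A, take nail from A; A=[-] B=[axle,mesh,shaft,valve,joint] C=[orb,node,nail]
Tick 4: prefer B, take axle from B; A=[-] B=[mesh,shaft,valve,joint] C=[orb,node,nail,axle]
Tick 5: prefer A, take mesh from B; A=[-] B=[shaft,valve,joint] C=[orb,node,nail,axle,mesh]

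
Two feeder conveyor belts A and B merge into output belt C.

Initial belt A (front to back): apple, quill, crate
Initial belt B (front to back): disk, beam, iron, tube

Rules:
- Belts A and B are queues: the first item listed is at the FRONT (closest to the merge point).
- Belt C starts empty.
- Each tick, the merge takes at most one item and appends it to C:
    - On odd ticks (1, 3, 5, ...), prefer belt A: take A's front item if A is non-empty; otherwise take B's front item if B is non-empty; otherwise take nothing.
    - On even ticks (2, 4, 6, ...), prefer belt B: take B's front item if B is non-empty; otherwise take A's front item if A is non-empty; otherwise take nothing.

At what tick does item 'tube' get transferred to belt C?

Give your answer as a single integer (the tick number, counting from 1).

Tick 1: prefer A, take apple from A; A=[quill,crate] B=[disk,beam,iron,tube] C=[apple]
Tick 2: prefer B, take disk from B; A=[quill,crate] B=[beam,iron,tube] C=[apple,disk]
Tick 3: prefer A, take quill from A; A=[crate] B=[beam,iron,tube] C=[apple,disk,quill]
Tick 4: prefer B, take beam from B; A=[crate] B=[iron,tube] C=[apple,disk,quill,beam]
Tick 5: prefer A, take crate from A; A=[-] B=[iron,tube] C=[apple,disk,quill,beam,crate]
Tick 6: prefer B, take iron from B; A=[-] B=[tube] C=[apple,disk,quill,beam,crate,iron]
Tick 7: prefer A, take tube from B; A=[-] B=[-] C=[apple,disk,quill,beam,crate,iron,tube]

Answer: 7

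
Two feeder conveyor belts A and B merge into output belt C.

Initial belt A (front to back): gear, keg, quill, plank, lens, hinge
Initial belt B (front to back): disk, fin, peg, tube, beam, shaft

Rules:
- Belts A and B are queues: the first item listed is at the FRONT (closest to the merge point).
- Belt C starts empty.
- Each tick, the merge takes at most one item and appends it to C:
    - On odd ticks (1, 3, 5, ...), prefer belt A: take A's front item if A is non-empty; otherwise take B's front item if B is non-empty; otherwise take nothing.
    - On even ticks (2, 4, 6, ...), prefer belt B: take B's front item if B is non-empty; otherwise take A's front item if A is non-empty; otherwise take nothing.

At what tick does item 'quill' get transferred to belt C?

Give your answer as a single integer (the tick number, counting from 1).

Tick 1: prefer A, take gear from A; A=[keg,quill,plank,lens,hinge] B=[disk,fin,peg,tube,beam,shaft] C=[gear]
Tick 2: prefer B, take disk from B; A=[keg,quill,plank,lens,hinge] B=[fin,peg,tube,beam,shaft] C=[gear,disk]
Tick 3: prefer A, take keg from A; A=[quill,plank,lens,hinge] B=[fin,peg,tube,beam,shaft] C=[gear,disk,keg]
Tick 4: prefer B, take fin from B; A=[quill,plank,lens,hinge] B=[peg,tube,beam,shaft] C=[gear,disk,keg,fin]
Tick 5: prefer A, take quill from A; A=[plank,lens,hinge] B=[peg,tube,beam,shaft] C=[gear,disk,keg,fin,quill]

Answer: 5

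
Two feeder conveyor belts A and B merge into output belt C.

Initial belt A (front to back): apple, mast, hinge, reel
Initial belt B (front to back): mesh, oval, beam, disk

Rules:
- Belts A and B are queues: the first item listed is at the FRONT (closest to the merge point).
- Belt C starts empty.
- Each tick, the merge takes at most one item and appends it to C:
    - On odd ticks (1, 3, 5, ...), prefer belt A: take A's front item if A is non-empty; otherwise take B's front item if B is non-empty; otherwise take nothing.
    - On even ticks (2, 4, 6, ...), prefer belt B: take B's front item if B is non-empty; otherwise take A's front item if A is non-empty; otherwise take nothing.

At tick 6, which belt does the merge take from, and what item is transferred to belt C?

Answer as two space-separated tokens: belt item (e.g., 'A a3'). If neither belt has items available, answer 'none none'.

Answer: B beam

Derivation:
Tick 1: prefer A, take apple from A; A=[mast,hinge,reel] B=[mesh,oval,beam,disk] C=[apple]
Tick 2: prefer B, take mesh from B; A=[mast,hinge,reel] B=[oval,beam,disk] C=[apple,mesh]
Tick 3: prefer A, take mast from A; A=[hinge,reel] B=[oval,beam,disk] C=[apple,mesh,mast]
Tick 4: prefer B, take oval from B; A=[hinge,reel] B=[beam,disk] C=[apple,mesh,mast,oval]
Tick 5: prefer A, take hinge from A; A=[reel] B=[beam,disk] C=[apple,mesh,mast,oval,hinge]
Tick 6: prefer B, take beam from B; A=[reel] B=[disk] C=[apple,mesh,mast,oval,hinge,beam]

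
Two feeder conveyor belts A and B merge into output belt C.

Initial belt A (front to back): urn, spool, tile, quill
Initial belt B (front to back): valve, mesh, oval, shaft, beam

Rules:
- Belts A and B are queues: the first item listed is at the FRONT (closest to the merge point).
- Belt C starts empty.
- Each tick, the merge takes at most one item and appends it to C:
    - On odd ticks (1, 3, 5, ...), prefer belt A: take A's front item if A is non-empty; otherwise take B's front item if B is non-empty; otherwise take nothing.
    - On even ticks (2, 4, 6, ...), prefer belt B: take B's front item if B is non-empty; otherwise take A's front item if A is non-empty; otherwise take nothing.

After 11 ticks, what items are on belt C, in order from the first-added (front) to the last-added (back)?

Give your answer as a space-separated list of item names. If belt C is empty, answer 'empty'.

Tick 1: prefer A, take urn from A; A=[spool,tile,quill] B=[valve,mesh,oval,shaft,beam] C=[urn]
Tick 2: prefer B, take valve from B; A=[spool,tile,quill] B=[mesh,oval,shaft,beam] C=[urn,valve]
Tick 3: prefer A, take spool from A; A=[tile,quill] B=[mesh,oval,shaft,beam] C=[urn,valve,spool]
Tick 4: prefer B, take mesh from B; A=[tile,quill] B=[oval,shaft,beam] C=[urn,valve,spool,mesh]
Tick 5: prefer A, take tile from A; A=[quill] B=[oval,shaft,beam] C=[urn,valve,spool,mesh,tile]
Tick 6: prefer B, take oval from B; A=[quill] B=[shaft,beam] C=[urn,valve,spool,mesh,tile,oval]
Tick 7: prefer A, take quill from A; A=[-] B=[shaft,beam] C=[urn,valve,spool,mesh,tile,oval,quill]
Tick 8: prefer B, take shaft from B; A=[-] B=[beam] C=[urn,valve,spool,mesh,tile,oval,quill,shaft]
Tick 9: prefer A, take beam from B; A=[-] B=[-] C=[urn,valve,spool,mesh,tile,oval,quill,shaft,beam]
Tick 10: prefer B, both empty, nothing taken; A=[-] B=[-] C=[urn,valve,spool,mesh,tile,oval,quill,shaft,beam]
Tick 11: prefer A, both empty, nothing taken; A=[-] B=[-] C=[urn,valve,spool,mesh,tile,oval,quill,shaft,beam]

Answer: urn valve spool mesh tile oval quill shaft beam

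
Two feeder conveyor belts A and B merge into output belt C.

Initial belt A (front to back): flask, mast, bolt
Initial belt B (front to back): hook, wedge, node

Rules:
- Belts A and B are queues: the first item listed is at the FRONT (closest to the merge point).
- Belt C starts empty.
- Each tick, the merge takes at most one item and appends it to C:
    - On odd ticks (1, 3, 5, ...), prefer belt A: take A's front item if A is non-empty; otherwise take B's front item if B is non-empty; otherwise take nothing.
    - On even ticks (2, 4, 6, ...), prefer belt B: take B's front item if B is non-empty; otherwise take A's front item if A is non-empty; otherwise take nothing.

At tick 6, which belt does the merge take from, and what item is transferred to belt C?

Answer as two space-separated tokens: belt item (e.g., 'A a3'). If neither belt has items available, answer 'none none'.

Answer: B node

Derivation:
Tick 1: prefer A, take flask from A; A=[mast,bolt] B=[hook,wedge,node] C=[flask]
Tick 2: prefer B, take hook from B; A=[mast,bolt] B=[wedge,node] C=[flask,hook]
Tick 3: prefer A, take mast from A; A=[bolt] B=[wedge,node] C=[flask,hook,mast]
Tick 4: prefer B, take wedge from B; A=[bolt] B=[node] C=[flask,hook,mast,wedge]
Tick 5: prefer A, take bolt from A; A=[-] B=[node] C=[flask,hook,mast,wedge,bolt]
Tick 6: prefer B, take node from B; A=[-] B=[-] C=[flask,hook,mast,wedge,bolt,node]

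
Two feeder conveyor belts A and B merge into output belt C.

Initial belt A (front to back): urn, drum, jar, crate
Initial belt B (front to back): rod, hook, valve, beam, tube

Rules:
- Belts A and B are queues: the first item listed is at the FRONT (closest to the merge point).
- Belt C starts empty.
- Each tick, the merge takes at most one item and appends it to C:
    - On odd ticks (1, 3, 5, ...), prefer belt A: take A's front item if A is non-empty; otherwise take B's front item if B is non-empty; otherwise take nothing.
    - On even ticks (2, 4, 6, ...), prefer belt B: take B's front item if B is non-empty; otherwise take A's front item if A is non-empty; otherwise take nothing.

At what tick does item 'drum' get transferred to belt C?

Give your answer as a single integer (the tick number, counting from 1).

Answer: 3

Derivation:
Tick 1: prefer A, take urn from A; A=[drum,jar,crate] B=[rod,hook,valve,beam,tube] C=[urn]
Tick 2: prefer B, take rod from B; A=[drum,jar,crate] B=[hook,valve,beam,tube] C=[urn,rod]
Tick 3: prefer A, take drum from A; A=[jar,crate] B=[hook,valve,beam,tube] C=[urn,rod,drum]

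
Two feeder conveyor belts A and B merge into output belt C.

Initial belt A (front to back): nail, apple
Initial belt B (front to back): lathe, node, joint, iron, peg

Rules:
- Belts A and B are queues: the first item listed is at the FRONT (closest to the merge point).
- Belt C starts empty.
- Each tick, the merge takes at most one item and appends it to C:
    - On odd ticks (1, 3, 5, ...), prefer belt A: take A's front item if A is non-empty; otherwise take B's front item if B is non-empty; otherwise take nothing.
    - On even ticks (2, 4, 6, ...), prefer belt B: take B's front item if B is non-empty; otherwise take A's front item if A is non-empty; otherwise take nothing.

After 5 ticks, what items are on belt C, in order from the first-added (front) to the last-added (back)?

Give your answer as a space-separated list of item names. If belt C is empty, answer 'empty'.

Answer: nail lathe apple node joint

Derivation:
Tick 1: prefer A, take nail from A; A=[apple] B=[lathe,node,joint,iron,peg] C=[nail]
Tick 2: prefer B, take lathe from B; A=[apple] B=[node,joint,iron,peg] C=[nail,lathe]
Tick 3: prefer A, take apple from A; A=[-] B=[node,joint,iron,peg] C=[nail,lathe,apple]
Tick 4: prefer B, take node from B; A=[-] B=[joint,iron,peg] C=[nail,lathe,apple,node]
Tick 5: prefer A, take joint from B; A=[-] B=[iron,peg] C=[nail,lathe,apple,node,joint]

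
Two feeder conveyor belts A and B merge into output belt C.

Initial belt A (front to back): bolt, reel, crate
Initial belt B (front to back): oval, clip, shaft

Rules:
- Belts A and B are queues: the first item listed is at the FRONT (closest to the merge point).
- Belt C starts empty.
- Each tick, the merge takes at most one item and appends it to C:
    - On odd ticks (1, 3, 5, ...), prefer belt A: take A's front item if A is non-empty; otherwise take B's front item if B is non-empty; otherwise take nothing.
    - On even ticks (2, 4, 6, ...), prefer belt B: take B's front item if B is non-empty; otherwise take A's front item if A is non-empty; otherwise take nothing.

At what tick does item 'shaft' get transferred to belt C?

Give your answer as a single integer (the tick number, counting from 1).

Tick 1: prefer A, take bolt from A; A=[reel,crate] B=[oval,clip,shaft] C=[bolt]
Tick 2: prefer B, take oval from B; A=[reel,crate] B=[clip,shaft] C=[bolt,oval]
Tick 3: prefer A, take reel from A; A=[crate] B=[clip,shaft] C=[bolt,oval,reel]
Tick 4: prefer B, take clip from B; A=[crate] B=[shaft] C=[bolt,oval,reel,clip]
Tick 5: prefer A, take crate from A; A=[-] B=[shaft] C=[bolt,oval,reel,clip,crate]
Tick 6: prefer B, take shaft from B; A=[-] B=[-] C=[bolt,oval,reel,clip,crate,shaft]

Answer: 6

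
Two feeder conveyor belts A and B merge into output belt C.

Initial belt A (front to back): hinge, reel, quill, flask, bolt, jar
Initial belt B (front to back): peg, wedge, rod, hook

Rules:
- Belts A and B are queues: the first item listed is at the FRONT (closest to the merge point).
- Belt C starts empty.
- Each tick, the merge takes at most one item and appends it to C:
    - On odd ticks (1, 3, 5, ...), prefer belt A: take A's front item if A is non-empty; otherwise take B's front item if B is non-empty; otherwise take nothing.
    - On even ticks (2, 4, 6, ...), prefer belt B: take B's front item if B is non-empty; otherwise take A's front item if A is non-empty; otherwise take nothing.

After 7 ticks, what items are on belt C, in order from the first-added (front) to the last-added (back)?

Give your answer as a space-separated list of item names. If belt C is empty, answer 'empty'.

Answer: hinge peg reel wedge quill rod flask

Derivation:
Tick 1: prefer A, take hinge from A; A=[reel,quill,flask,bolt,jar] B=[peg,wedge,rod,hook] C=[hinge]
Tick 2: prefer B, take peg from B; A=[reel,quill,flask,bolt,jar] B=[wedge,rod,hook] C=[hinge,peg]
Tick 3: prefer A, take reel from A; A=[quill,flask,bolt,jar] B=[wedge,rod,hook] C=[hinge,peg,reel]
Tick 4: prefer B, take wedge from B; A=[quill,flask,bolt,jar] B=[rod,hook] C=[hinge,peg,reel,wedge]
Tick 5: prefer A, take quill from A; A=[flask,bolt,jar] B=[rod,hook] C=[hinge,peg,reel,wedge,quill]
Tick 6: prefer B, take rod from B; A=[flask,bolt,jar] B=[hook] C=[hinge,peg,reel,wedge,quill,rod]
Tick 7: prefer A, take flask from A; A=[bolt,jar] B=[hook] C=[hinge,peg,reel,wedge,quill,rod,flask]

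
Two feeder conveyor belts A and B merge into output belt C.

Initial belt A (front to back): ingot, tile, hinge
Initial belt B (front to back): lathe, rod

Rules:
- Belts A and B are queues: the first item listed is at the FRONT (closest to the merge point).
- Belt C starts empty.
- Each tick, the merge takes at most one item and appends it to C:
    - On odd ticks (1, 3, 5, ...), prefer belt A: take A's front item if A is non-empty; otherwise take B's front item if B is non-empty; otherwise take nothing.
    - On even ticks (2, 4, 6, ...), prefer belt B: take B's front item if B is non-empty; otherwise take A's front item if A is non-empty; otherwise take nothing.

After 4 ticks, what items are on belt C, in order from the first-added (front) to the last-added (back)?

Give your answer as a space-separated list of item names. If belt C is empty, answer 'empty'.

Tick 1: prefer A, take ingot from A; A=[tile,hinge] B=[lathe,rod] C=[ingot]
Tick 2: prefer B, take lathe from B; A=[tile,hinge] B=[rod] C=[ingot,lathe]
Tick 3: prefer A, take tile from A; A=[hinge] B=[rod] C=[ingot,lathe,tile]
Tick 4: prefer B, take rod from B; A=[hinge] B=[-] C=[ingot,lathe,tile,rod]

Answer: ingot lathe tile rod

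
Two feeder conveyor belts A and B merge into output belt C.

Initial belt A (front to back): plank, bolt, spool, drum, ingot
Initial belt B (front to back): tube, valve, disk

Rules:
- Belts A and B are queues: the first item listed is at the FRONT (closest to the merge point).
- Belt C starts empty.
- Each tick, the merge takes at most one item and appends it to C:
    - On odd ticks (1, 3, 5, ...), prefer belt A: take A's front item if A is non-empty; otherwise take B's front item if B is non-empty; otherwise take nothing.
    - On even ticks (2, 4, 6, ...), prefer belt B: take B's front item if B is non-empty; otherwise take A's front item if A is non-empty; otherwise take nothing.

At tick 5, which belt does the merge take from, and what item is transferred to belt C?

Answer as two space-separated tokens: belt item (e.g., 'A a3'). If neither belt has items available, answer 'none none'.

Answer: A spool

Derivation:
Tick 1: prefer A, take plank from A; A=[bolt,spool,drum,ingot] B=[tube,valve,disk] C=[plank]
Tick 2: prefer B, take tube from B; A=[bolt,spool,drum,ingot] B=[valve,disk] C=[plank,tube]
Tick 3: prefer A, take bolt from A; A=[spool,drum,ingot] B=[valve,disk] C=[plank,tube,bolt]
Tick 4: prefer B, take valve from B; A=[spool,drum,ingot] B=[disk] C=[plank,tube,bolt,valve]
Tick 5: prefer A, take spool from A; A=[drum,ingot] B=[disk] C=[plank,tube,bolt,valve,spool]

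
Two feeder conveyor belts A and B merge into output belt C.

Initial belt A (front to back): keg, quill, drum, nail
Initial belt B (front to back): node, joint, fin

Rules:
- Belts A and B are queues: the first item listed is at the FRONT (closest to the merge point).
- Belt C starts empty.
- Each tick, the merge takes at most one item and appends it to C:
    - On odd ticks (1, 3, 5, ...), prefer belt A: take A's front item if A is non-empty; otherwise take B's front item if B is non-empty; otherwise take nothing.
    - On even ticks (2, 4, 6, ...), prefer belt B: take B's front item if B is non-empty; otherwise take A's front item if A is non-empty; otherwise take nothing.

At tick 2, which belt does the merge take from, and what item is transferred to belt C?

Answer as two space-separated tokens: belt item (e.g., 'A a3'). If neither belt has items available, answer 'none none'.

Answer: B node

Derivation:
Tick 1: prefer A, take keg from A; A=[quill,drum,nail] B=[node,joint,fin] C=[keg]
Tick 2: prefer B, take node from B; A=[quill,drum,nail] B=[joint,fin] C=[keg,node]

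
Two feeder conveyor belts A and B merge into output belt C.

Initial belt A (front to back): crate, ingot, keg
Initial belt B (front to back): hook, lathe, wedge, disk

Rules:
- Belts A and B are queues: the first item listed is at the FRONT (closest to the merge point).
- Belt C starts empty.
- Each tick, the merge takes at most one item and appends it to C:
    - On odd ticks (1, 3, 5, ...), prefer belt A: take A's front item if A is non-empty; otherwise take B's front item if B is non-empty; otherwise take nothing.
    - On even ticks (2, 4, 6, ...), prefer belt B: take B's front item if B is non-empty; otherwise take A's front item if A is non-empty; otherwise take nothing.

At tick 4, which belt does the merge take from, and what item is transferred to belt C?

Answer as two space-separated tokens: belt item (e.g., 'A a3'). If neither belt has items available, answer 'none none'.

Tick 1: prefer A, take crate from A; A=[ingot,keg] B=[hook,lathe,wedge,disk] C=[crate]
Tick 2: prefer B, take hook from B; A=[ingot,keg] B=[lathe,wedge,disk] C=[crate,hook]
Tick 3: prefer A, take ingot from A; A=[keg] B=[lathe,wedge,disk] C=[crate,hook,ingot]
Tick 4: prefer B, take lathe from B; A=[keg] B=[wedge,disk] C=[crate,hook,ingot,lathe]

Answer: B lathe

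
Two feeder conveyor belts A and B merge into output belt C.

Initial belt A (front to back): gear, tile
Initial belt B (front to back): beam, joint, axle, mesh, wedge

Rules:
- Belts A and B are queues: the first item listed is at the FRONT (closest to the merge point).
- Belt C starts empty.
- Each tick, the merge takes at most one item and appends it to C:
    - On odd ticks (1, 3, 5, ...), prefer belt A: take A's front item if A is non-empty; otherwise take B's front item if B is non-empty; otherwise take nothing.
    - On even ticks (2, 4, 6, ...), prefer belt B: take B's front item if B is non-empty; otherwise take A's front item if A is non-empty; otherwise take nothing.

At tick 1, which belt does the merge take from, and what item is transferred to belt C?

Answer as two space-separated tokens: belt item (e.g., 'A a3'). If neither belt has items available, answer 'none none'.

Answer: A gear

Derivation:
Tick 1: prefer A, take gear from A; A=[tile] B=[beam,joint,axle,mesh,wedge] C=[gear]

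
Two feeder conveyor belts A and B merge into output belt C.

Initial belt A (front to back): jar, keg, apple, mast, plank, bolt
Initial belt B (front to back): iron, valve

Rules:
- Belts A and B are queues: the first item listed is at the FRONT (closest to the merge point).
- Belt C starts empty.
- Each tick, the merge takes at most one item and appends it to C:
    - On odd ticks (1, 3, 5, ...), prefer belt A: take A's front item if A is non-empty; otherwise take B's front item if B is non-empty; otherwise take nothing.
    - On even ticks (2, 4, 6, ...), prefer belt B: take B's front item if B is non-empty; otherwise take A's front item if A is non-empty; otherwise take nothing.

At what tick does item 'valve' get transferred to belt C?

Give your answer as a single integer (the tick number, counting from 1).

Answer: 4

Derivation:
Tick 1: prefer A, take jar from A; A=[keg,apple,mast,plank,bolt] B=[iron,valve] C=[jar]
Tick 2: prefer B, take iron from B; A=[keg,apple,mast,plank,bolt] B=[valve] C=[jar,iron]
Tick 3: prefer A, take keg from A; A=[apple,mast,plank,bolt] B=[valve] C=[jar,iron,keg]
Tick 4: prefer B, take valve from B; A=[apple,mast,plank,bolt] B=[-] C=[jar,iron,keg,valve]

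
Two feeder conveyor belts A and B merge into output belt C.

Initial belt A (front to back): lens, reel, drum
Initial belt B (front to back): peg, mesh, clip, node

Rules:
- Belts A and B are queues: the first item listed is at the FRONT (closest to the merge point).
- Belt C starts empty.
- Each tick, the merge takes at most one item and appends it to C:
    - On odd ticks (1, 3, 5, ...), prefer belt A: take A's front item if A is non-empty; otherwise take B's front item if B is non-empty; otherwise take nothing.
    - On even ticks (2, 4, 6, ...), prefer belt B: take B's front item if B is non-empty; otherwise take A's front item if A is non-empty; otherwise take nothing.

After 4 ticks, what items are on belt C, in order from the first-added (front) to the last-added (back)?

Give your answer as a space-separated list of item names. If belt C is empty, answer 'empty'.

Tick 1: prefer A, take lens from A; A=[reel,drum] B=[peg,mesh,clip,node] C=[lens]
Tick 2: prefer B, take peg from B; A=[reel,drum] B=[mesh,clip,node] C=[lens,peg]
Tick 3: prefer A, take reel from A; A=[drum] B=[mesh,clip,node] C=[lens,peg,reel]
Tick 4: prefer B, take mesh from B; A=[drum] B=[clip,node] C=[lens,peg,reel,mesh]

Answer: lens peg reel mesh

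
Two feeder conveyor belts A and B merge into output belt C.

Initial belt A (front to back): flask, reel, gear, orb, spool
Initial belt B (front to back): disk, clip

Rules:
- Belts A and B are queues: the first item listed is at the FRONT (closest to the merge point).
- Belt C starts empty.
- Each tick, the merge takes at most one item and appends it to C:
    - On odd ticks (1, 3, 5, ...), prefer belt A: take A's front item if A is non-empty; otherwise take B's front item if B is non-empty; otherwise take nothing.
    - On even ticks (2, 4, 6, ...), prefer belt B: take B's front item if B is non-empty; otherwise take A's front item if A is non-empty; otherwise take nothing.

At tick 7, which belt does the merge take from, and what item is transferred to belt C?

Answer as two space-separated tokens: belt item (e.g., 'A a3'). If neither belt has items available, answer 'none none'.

Tick 1: prefer A, take flask from A; A=[reel,gear,orb,spool] B=[disk,clip] C=[flask]
Tick 2: prefer B, take disk from B; A=[reel,gear,orb,spool] B=[clip] C=[flask,disk]
Tick 3: prefer A, take reel from A; A=[gear,orb,spool] B=[clip] C=[flask,disk,reel]
Tick 4: prefer B, take clip from B; A=[gear,orb,spool] B=[-] C=[flask,disk,reel,clip]
Tick 5: prefer A, take gear from A; A=[orb,spool] B=[-] C=[flask,disk,reel,clip,gear]
Tick 6: prefer B, take orb from A; A=[spool] B=[-] C=[flask,disk,reel,clip,gear,orb]
Tick 7: prefer A, take spool from A; A=[-] B=[-] C=[flask,disk,reel,clip,gear,orb,spool]

Answer: A spool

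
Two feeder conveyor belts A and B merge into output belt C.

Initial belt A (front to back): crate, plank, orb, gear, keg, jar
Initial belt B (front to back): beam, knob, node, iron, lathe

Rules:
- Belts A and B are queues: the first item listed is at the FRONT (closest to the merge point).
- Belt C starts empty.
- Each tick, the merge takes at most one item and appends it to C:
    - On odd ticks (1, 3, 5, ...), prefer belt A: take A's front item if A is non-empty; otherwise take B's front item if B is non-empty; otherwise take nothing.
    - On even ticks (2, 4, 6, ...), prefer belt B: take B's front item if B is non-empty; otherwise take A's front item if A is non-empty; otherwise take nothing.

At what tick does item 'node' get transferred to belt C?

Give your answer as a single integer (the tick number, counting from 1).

Tick 1: prefer A, take crate from A; A=[plank,orb,gear,keg,jar] B=[beam,knob,node,iron,lathe] C=[crate]
Tick 2: prefer B, take beam from B; A=[plank,orb,gear,keg,jar] B=[knob,node,iron,lathe] C=[crate,beam]
Tick 3: prefer A, take plank from A; A=[orb,gear,keg,jar] B=[knob,node,iron,lathe] C=[crate,beam,plank]
Tick 4: prefer B, take knob from B; A=[orb,gear,keg,jar] B=[node,iron,lathe] C=[crate,beam,plank,knob]
Tick 5: prefer A, take orb from A; A=[gear,keg,jar] B=[node,iron,lathe] C=[crate,beam,plank,knob,orb]
Tick 6: prefer B, take node from B; A=[gear,keg,jar] B=[iron,lathe] C=[crate,beam,plank,knob,orb,node]

Answer: 6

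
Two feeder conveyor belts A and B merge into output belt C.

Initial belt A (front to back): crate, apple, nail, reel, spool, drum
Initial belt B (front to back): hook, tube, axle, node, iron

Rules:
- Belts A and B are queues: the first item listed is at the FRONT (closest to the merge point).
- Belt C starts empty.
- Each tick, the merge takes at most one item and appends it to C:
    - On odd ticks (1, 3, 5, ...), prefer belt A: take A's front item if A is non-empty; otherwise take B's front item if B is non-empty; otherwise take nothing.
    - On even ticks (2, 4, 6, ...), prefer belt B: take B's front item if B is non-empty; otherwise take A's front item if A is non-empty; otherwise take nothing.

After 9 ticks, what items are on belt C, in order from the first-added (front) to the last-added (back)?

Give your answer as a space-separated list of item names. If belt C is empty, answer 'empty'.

Tick 1: prefer A, take crate from A; A=[apple,nail,reel,spool,drum] B=[hook,tube,axle,node,iron] C=[crate]
Tick 2: prefer B, take hook from B; A=[apple,nail,reel,spool,drum] B=[tube,axle,node,iron] C=[crate,hook]
Tick 3: prefer A, take apple from A; A=[nail,reel,spool,drum] B=[tube,axle,node,iron] C=[crate,hook,apple]
Tick 4: prefer B, take tube from B; A=[nail,reel,spool,drum] B=[axle,node,iron] C=[crate,hook,apple,tube]
Tick 5: prefer A, take nail from A; A=[reel,spool,drum] B=[axle,node,iron] C=[crate,hook,apple,tube,nail]
Tick 6: prefer B, take axle from B; A=[reel,spool,drum] B=[node,iron] C=[crate,hook,apple,tube,nail,axle]
Tick 7: prefer A, take reel from A; A=[spool,drum] B=[node,iron] C=[crate,hook,apple,tube,nail,axle,reel]
Tick 8: prefer B, take node from B; A=[spool,drum] B=[iron] C=[crate,hook,apple,tube,nail,axle,reel,node]
Tick 9: prefer A, take spool from A; A=[drum] B=[iron] C=[crate,hook,apple,tube,nail,axle,reel,node,spool]

Answer: crate hook apple tube nail axle reel node spool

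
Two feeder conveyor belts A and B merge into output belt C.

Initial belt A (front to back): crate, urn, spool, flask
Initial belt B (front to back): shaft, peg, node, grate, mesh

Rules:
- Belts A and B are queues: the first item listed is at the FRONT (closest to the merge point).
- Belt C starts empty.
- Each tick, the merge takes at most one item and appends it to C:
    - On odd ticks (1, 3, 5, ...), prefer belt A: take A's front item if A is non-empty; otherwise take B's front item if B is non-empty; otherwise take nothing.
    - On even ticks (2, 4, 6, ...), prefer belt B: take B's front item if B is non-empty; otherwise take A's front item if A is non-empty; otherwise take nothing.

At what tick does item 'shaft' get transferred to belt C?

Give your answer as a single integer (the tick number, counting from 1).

Answer: 2

Derivation:
Tick 1: prefer A, take crate from A; A=[urn,spool,flask] B=[shaft,peg,node,grate,mesh] C=[crate]
Tick 2: prefer B, take shaft from B; A=[urn,spool,flask] B=[peg,node,grate,mesh] C=[crate,shaft]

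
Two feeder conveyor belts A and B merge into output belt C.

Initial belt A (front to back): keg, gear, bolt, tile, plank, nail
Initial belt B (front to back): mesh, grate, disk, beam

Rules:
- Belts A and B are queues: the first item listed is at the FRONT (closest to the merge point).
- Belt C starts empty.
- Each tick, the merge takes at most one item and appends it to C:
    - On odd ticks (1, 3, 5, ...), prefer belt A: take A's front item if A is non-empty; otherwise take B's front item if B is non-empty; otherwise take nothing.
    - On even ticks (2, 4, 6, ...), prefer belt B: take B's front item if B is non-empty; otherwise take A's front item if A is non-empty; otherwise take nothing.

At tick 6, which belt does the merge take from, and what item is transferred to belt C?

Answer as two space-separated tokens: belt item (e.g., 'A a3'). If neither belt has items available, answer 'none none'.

Tick 1: prefer A, take keg from A; A=[gear,bolt,tile,plank,nail] B=[mesh,grate,disk,beam] C=[keg]
Tick 2: prefer B, take mesh from B; A=[gear,bolt,tile,plank,nail] B=[grate,disk,beam] C=[keg,mesh]
Tick 3: prefer A, take gear from A; A=[bolt,tile,plank,nail] B=[grate,disk,beam] C=[keg,mesh,gear]
Tick 4: prefer B, take grate from B; A=[bolt,tile,plank,nail] B=[disk,beam] C=[keg,mesh,gear,grate]
Tick 5: prefer A, take bolt from A; A=[tile,plank,nail] B=[disk,beam] C=[keg,mesh,gear,grate,bolt]
Tick 6: prefer B, take disk from B; A=[tile,plank,nail] B=[beam] C=[keg,mesh,gear,grate,bolt,disk]

Answer: B disk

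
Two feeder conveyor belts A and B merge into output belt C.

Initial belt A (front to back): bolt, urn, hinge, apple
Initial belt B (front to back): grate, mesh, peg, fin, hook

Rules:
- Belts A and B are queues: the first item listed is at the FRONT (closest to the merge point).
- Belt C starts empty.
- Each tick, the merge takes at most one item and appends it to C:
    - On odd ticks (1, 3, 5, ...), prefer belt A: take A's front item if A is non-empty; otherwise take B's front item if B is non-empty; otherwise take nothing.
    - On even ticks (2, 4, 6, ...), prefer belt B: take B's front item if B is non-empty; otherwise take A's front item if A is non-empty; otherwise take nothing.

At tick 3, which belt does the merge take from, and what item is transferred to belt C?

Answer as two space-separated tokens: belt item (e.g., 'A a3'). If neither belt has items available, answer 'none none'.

Answer: A urn

Derivation:
Tick 1: prefer A, take bolt from A; A=[urn,hinge,apple] B=[grate,mesh,peg,fin,hook] C=[bolt]
Tick 2: prefer B, take grate from B; A=[urn,hinge,apple] B=[mesh,peg,fin,hook] C=[bolt,grate]
Tick 3: prefer A, take urn from A; A=[hinge,apple] B=[mesh,peg,fin,hook] C=[bolt,grate,urn]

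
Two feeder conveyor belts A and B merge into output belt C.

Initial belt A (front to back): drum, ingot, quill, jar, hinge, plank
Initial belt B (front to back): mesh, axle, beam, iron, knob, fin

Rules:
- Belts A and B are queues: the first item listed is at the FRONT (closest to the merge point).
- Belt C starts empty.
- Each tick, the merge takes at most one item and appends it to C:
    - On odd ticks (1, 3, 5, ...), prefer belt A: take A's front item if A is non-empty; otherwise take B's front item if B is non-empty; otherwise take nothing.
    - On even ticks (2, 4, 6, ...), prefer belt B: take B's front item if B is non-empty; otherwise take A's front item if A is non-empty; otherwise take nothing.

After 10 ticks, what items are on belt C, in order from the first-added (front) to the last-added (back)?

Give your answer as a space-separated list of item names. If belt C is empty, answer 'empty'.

Tick 1: prefer A, take drum from A; A=[ingot,quill,jar,hinge,plank] B=[mesh,axle,beam,iron,knob,fin] C=[drum]
Tick 2: prefer B, take mesh from B; A=[ingot,quill,jar,hinge,plank] B=[axle,beam,iron,knob,fin] C=[drum,mesh]
Tick 3: prefer A, take ingot from A; A=[quill,jar,hinge,plank] B=[axle,beam,iron,knob,fin] C=[drum,mesh,ingot]
Tick 4: prefer B, take axle from B; A=[quill,jar,hinge,plank] B=[beam,iron,knob,fin] C=[drum,mesh,ingot,axle]
Tick 5: prefer A, take quill from A; A=[jar,hinge,plank] B=[beam,iron,knob,fin] C=[drum,mesh,ingot,axle,quill]
Tick 6: prefer B, take beam from B; A=[jar,hinge,plank] B=[iron,knob,fin] C=[drum,mesh,ingot,axle,quill,beam]
Tick 7: prefer A, take jar from A; A=[hinge,plank] B=[iron,knob,fin] C=[drum,mesh,ingot,axle,quill,beam,jar]
Tick 8: prefer B, take iron from B; A=[hinge,plank] B=[knob,fin] C=[drum,mesh,ingot,axle,quill,beam,jar,iron]
Tick 9: prefer A, take hinge from A; A=[plank] B=[knob,fin] C=[drum,mesh,ingot,axle,quill,beam,jar,iron,hinge]
Tick 10: prefer B, take knob from B; A=[plank] B=[fin] C=[drum,mesh,ingot,axle,quill,beam,jar,iron,hinge,knob]

Answer: drum mesh ingot axle quill beam jar iron hinge knob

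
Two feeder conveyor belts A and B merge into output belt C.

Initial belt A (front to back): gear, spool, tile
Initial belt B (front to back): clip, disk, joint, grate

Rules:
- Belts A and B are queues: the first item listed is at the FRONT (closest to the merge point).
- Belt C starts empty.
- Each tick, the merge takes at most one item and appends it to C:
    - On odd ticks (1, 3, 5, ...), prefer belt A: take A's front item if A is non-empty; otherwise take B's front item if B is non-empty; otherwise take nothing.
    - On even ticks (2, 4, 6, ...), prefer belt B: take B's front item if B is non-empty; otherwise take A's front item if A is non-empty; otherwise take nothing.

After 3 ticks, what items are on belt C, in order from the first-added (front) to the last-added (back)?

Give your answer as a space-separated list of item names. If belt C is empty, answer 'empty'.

Answer: gear clip spool

Derivation:
Tick 1: prefer A, take gear from A; A=[spool,tile] B=[clip,disk,joint,grate] C=[gear]
Tick 2: prefer B, take clip from B; A=[spool,tile] B=[disk,joint,grate] C=[gear,clip]
Tick 3: prefer A, take spool from A; A=[tile] B=[disk,joint,grate] C=[gear,clip,spool]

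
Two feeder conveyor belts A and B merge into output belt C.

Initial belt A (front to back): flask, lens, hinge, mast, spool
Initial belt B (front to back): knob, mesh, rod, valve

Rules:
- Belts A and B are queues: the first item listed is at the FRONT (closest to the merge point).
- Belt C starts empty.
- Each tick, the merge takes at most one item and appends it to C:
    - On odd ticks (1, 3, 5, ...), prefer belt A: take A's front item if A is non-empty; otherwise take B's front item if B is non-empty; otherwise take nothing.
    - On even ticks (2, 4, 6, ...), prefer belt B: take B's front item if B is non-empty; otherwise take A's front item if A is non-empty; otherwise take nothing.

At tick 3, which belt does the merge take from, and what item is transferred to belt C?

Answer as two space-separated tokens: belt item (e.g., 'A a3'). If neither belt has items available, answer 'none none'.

Answer: A lens

Derivation:
Tick 1: prefer A, take flask from A; A=[lens,hinge,mast,spool] B=[knob,mesh,rod,valve] C=[flask]
Tick 2: prefer B, take knob from B; A=[lens,hinge,mast,spool] B=[mesh,rod,valve] C=[flask,knob]
Tick 3: prefer A, take lens from A; A=[hinge,mast,spool] B=[mesh,rod,valve] C=[flask,knob,lens]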